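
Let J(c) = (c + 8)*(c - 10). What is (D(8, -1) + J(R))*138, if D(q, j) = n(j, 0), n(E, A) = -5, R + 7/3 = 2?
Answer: -34868/3 ≈ -11623.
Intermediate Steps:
R = -⅓ (R = -7/3 + 2 = -⅓ ≈ -0.33333)
D(q, j) = -5
J(c) = (-10 + c)*(8 + c) (J(c) = (8 + c)*(-10 + c) = (-10 + c)*(8 + c))
(D(8, -1) + J(R))*138 = (-5 + (-80 + (-⅓)² - 2*(-⅓)))*138 = (-5 + (-80 + ⅑ + ⅔))*138 = (-5 - 713/9)*138 = -758/9*138 = -34868/3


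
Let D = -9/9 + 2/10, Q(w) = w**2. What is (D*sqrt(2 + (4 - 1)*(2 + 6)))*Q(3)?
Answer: -36*sqrt(26)/5 ≈ -36.713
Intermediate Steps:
D = -4/5 (D = -9*1/9 + 2*(1/10) = -1 + 1/5 = -4/5 ≈ -0.80000)
(D*sqrt(2 + (4 - 1)*(2 + 6)))*Q(3) = -4*sqrt(2 + (4 - 1)*(2 + 6))/5*3**2 = -4*sqrt(2 + 3*8)/5*9 = -4*sqrt(2 + 24)/5*9 = -4*sqrt(26)/5*9 = -36*sqrt(26)/5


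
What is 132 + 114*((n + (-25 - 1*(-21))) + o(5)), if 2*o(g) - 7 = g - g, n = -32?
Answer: -3573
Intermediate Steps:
o(g) = 7/2 (o(g) = 7/2 + (g - g)/2 = 7/2 + (1/2)*0 = 7/2 + 0 = 7/2)
132 + 114*((n + (-25 - 1*(-21))) + o(5)) = 132 + 114*((-32 + (-25 - 1*(-21))) + 7/2) = 132 + 114*((-32 + (-25 + 21)) + 7/2) = 132 + 114*((-32 - 4) + 7/2) = 132 + 114*(-36 + 7/2) = 132 + 114*(-65/2) = 132 - 3705 = -3573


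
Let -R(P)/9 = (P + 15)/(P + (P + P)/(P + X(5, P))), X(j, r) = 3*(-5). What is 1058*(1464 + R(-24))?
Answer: 228681939/148 ≈ 1.5451e+6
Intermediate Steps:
X(j, r) = -15
R(P) = -9*(15 + P)/(P + 2*P/(-15 + P)) (R(P) = -9*(P + 15)/(P + (P + P)/(P - 15)) = -9*(15 + P)/(P + (2*P)/(-15 + P)) = -9*(15 + P)/(P + 2*P/(-15 + P)))
1058*(1464 + R(-24)) = 1058*(1464 + 9*(225 - 1*(-24)**2)/(-24*(-13 - 24))) = 1058*(1464 + 9*(-1/24)*(225 - 1*576)/(-37)) = 1058*(1464 + 9*(-1/24)*(-1/37)*(225 - 576)) = 1058*(1464 + 9*(-1/24)*(-1/37)*(-351)) = 1058*(1464 - 1053/296) = 1058*(432291/296) = 228681939/148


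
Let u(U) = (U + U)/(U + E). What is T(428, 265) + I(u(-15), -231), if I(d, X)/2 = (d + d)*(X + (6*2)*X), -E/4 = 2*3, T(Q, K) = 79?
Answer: -9161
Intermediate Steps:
E = -24 (E = -8*3 = -4*6 = -24)
u(U) = 2*U/(-24 + U) (u(U) = (U + U)/(U - 24) = (2*U)/(-24 + U) = 2*U/(-24 + U))
I(d, X) = 52*X*d (I(d, X) = 2*((d + d)*(X + (6*2)*X)) = 2*((2*d)*(X + 12*X)) = 2*((2*d)*(13*X)) = 2*(26*X*d) = 52*X*d)
T(428, 265) + I(u(-15), -231) = 79 + 52*(-231)*(2*(-15)/(-24 - 15)) = 79 + 52*(-231)*(2*(-15)/(-39)) = 79 + 52*(-231)*(2*(-15)*(-1/39)) = 79 + 52*(-231)*(10/13) = 79 - 9240 = -9161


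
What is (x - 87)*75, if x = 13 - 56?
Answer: -9750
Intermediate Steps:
x = -43
(x - 87)*75 = (-43 - 87)*75 = -130*75 = -9750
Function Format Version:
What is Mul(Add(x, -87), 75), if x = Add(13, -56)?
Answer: -9750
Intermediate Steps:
x = -43
Mul(Add(x, -87), 75) = Mul(Add(-43, -87), 75) = Mul(-130, 75) = -9750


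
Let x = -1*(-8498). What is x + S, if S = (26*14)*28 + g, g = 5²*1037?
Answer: 44615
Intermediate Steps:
g = 25925 (g = 25*1037 = 25925)
S = 36117 (S = (26*14)*28 + 25925 = 364*28 + 25925 = 10192 + 25925 = 36117)
x = 8498
x + S = 8498 + 36117 = 44615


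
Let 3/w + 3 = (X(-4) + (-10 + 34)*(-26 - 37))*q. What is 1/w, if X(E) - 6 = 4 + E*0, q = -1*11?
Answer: 16519/3 ≈ 5506.3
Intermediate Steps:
q = -11
X(E) = 10 (X(E) = 6 + (4 + E*0) = 6 + (4 + 0) = 6 + 4 = 10)
w = 3/16519 (w = 3/(-3 + (10 + (-10 + 34)*(-26 - 37))*(-11)) = 3/(-3 + (10 + 24*(-63))*(-11)) = 3/(-3 + (10 - 1512)*(-11)) = 3/(-3 - 1502*(-11)) = 3/(-3 + 16522) = 3/16519 ≈ 0.00018161)
1/w = 1/(3/16519) = 16519/3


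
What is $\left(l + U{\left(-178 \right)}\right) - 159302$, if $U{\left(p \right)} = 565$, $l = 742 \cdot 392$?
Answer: $132127$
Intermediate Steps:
$l = 290864$
$\left(l + U{\left(-178 \right)}\right) - 159302 = \left(290864 + 565\right) - 159302 = 291429 - 159302 = 132127$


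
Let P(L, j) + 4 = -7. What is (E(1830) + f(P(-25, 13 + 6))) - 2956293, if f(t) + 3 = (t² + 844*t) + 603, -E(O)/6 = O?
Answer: -2975836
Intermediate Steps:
P(L, j) = -11 (P(L, j) = -4 - 7 = -11)
E(O) = -6*O
f(t) = 600 + t² + 844*t (f(t) = -3 + ((t² + 844*t) + 603) = -3 + (603 + t² + 844*t) = 600 + t² + 844*t)
(E(1830) + f(P(-25, 13 + 6))) - 2956293 = (-6*1830 + (600 + (-11)² + 844*(-11))) - 2956293 = (-10980 + (600 + 121 - 9284)) - 2956293 = (-10980 - 8563) - 2956293 = -19543 - 2956293 = -2975836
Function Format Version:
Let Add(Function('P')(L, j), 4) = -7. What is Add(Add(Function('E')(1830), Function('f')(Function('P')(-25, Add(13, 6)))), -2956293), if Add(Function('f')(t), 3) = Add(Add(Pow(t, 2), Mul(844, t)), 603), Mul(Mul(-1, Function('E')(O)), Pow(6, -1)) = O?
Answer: -2975836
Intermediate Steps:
Function('P')(L, j) = -11 (Function('P')(L, j) = Add(-4, -7) = -11)
Function('E')(O) = Mul(-6, O)
Function('f')(t) = Add(600, Pow(t, 2), Mul(844, t)) (Function('f')(t) = Add(-3, Add(Add(Pow(t, 2), Mul(844, t)), 603)) = Add(-3, Add(603, Pow(t, 2), Mul(844, t))) = Add(600, Pow(t, 2), Mul(844, t)))
Add(Add(Function('E')(1830), Function('f')(Function('P')(-25, Add(13, 6)))), -2956293) = Add(Add(Mul(-6, 1830), Add(600, Pow(-11, 2), Mul(844, -11))), -2956293) = Add(Add(-10980, Add(600, 121, -9284)), -2956293) = Add(Add(-10980, -8563), -2956293) = Add(-19543, -2956293) = -2975836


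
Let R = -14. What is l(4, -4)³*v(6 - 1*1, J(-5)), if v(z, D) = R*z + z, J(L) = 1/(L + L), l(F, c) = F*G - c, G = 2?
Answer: -112320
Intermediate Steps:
l(F, c) = -c + 2*F (l(F, c) = F*2 - c = 2*F - c = -c + 2*F)
J(L) = 1/(2*L)
v(z, D) = -13*z (v(z, D) = -14*z + z = -13*z)
l(4, -4)³*v(6 - 1*1, J(-5)) = (-1*(-4) + 2*4)³*(-13*(6 - 1*1)) = (4 + 8)³*(-13*(6 - 1)) = 12³*(-13*5) = 1728*(-65) = -112320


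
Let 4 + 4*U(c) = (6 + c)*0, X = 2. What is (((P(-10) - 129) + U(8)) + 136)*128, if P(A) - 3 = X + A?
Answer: 128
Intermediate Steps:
P(A) = 5 + A (P(A) = 3 + (2 + A) = 5 + A)
U(c) = -1 (U(c) = -1 + ((6 + c)*0)/4 = -1 + (¼)*0 = -1 + 0 = -1)
(((P(-10) - 129) + U(8)) + 136)*128 = ((((5 - 10) - 129) - 1) + 136)*128 = (((-5 - 129) - 1) + 136)*128 = ((-134 - 1) + 136)*128 = (-135 + 136)*128 = 1*128 = 128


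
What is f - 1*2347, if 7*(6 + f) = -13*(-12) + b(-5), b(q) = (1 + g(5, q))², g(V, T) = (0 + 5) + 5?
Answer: -16194/7 ≈ -2313.4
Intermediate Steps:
g(V, T) = 10 (g(V, T) = 5 + 5 = 10)
b(q) = 121 (b(q) = (1 + 10)² = 11² = 121)
f = 235/7 (f = -6 + (-13*(-12) + 121)/7 = -6 + (156 + 121)/7 = -6 + (⅐)*277 = -6 + 277/7 = 235/7 ≈ 33.571)
f - 1*2347 = 235/7 - 1*2347 = 235/7 - 2347 = -16194/7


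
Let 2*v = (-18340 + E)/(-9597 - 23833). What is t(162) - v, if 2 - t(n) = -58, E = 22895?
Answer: 803231/13372 ≈ 60.068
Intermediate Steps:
t(n) = 60 (t(n) = 2 - 1*(-58) = 2 + 58 = 60)
v = -911/13372 (v = ((-18340 + 22895)/(-9597 - 23833))/2 = (4555/(-33430))/2 = (4555*(-1/33430))/2 = (½)*(-911/6686) = -911/13372 ≈ -0.068127)
t(162) - v = 60 - 1*(-911/13372) = 60 + 911/13372 = 803231/13372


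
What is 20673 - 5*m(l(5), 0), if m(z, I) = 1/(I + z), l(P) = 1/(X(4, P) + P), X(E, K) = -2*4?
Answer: 20688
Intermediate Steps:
X(E, K) = -8
l(P) = 1/(-8 + P)
20673 - 5*m(l(5), 0) = 20673 - 5/(0 + 1/(-8 + 5)) = 20673 - 5/(0 + 1/(-3)) = 20673 - 5/(0 - ⅓) = 20673 - 5/(-⅓) = 20673 - 5*(-3) = 20673 + 15 = 20688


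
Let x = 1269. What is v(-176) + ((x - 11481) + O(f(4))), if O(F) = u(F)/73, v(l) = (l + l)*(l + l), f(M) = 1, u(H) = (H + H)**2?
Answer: 8299520/73 ≈ 1.1369e+5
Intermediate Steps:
u(H) = 4*H**2 (u(H) = (2*H)**2 = 4*H**2)
v(l) = 4*l**2 (v(l) = (2*l)*(2*l) = 4*l**2)
O(F) = 4*F**2/73 (O(F) = (4*F**2)/73 = (4*F**2)*(1/73) = 4*F**2/73)
v(-176) + ((x - 11481) + O(f(4))) = 4*(-176)**2 + ((1269 - 11481) + (4/73)*1**2) = 4*30976 + (-10212 + (4/73)*1) = 123904 + (-10212 + 4/73) = 123904 - 745472/73 = 8299520/73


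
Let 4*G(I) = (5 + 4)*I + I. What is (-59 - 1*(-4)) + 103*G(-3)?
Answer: -1655/2 ≈ -827.50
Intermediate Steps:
G(I) = 5*I/2 (G(I) = ((5 + 4)*I + I)/4 = (9*I + I)/4 = (10*I)/4 = 5*I/2)
(-59 - 1*(-4)) + 103*G(-3) = (-59 - 1*(-4)) + 103*((5/2)*(-3)) = (-59 + 4) + 103*(-15/2) = -55 - 1545/2 = -1655/2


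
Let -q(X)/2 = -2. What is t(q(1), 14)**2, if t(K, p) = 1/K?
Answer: 1/16 ≈ 0.062500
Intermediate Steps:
q(X) = 4 (q(X) = -2*(-2) = 4)
t(q(1), 14)**2 = (1/4)**2 = 1/16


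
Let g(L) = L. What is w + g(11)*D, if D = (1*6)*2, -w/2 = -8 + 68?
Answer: 12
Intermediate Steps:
w = -120 (w = -2*(-8 + 68) = -2*60 = -120)
D = 12 (D = 6*2 = 12)
w + g(11)*D = -120 + 11*12 = -120 + 132 = 12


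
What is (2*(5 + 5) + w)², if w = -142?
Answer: 14884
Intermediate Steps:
(2*(5 + 5) + w)² = (2*(5 + 5) - 142)² = (2*10 - 142)² = (20 - 142)² = (-122)² = 14884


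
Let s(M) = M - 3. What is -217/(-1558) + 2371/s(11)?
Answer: 1847877/6232 ≈ 296.51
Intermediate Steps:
s(M) = -3 + M
-217/(-1558) + 2371/s(11) = -217/(-1558) + 2371/(-3 + 11) = -217*(-1/1558) + 2371/8 = 217/1558 + 2371*(⅛) = 217/1558 + 2371/8 = 1847877/6232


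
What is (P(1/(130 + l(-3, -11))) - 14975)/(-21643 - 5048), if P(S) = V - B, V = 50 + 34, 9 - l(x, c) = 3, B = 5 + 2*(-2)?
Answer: 4964/8897 ≈ 0.55794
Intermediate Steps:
B = 1 (B = 5 - 4 = 1)
l(x, c) = 6 (l(x, c) = 9 - 1*3 = 9 - 3 = 6)
V = 84
P(S) = 83 (P(S) = 84 - 1*1 = 84 - 1 = 83)
(P(1/(130 + l(-3, -11))) - 14975)/(-21643 - 5048) = (83 - 14975)/(-21643 - 5048) = -14892/(-26691) = -14892*(-1/26691) = 4964/8897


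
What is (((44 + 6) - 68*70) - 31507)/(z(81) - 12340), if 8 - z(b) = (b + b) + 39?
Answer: 36217/12533 ≈ 2.8897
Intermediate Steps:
z(b) = -31 - 2*b (z(b) = 8 - ((b + b) + 39) = 8 - (2*b + 39) = 8 - (39 + 2*b) = 8 + (-39 - 2*b) = -31 - 2*b)
(((44 + 6) - 68*70) - 31507)/(z(81) - 12340) = (((44 + 6) - 68*70) - 31507)/((-31 - 2*81) - 12340) = ((50 - 4760) - 31507)/((-31 - 162) - 12340) = (-4710 - 31507)/(-193 - 12340) = -36217/(-12533) = -36217*(-1/12533) = 36217/12533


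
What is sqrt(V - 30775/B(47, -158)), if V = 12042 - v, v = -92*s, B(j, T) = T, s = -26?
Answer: 5*sqrt(9830602)/158 ≈ 99.221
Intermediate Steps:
v = 2392 (v = -92*(-26) = 2392)
V = 9650 (V = 12042 - 1*2392 = 12042 - 2392 = 9650)
sqrt(V - 30775/B(47, -158)) = sqrt(9650 - 30775/(-158)) = sqrt(9650 - 30775*(-1/158)) = sqrt(9650 + 30775/158) = sqrt(1555475/158) = 5*sqrt(9830602)/158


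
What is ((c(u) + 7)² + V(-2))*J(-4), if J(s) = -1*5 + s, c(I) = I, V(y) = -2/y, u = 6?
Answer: -1530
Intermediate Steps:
J(s) = -5 + s
((c(u) + 7)² + V(-2))*J(-4) = ((6 + 7)² - 2/(-2))*(-5 - 4) = (13² - 2*(-½))*(-9) = (169 + 1)*(-9) = 170*(-9) = -1530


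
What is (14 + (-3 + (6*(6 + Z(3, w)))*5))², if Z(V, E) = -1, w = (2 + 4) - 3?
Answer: 25921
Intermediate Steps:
w = 3 (w = 6 - 3 = 3)
(14 + (-3 + (6*(6 + Z(3, w)))*5))² = (14 + (-3 + (6*(6 - 1))*5))² = (14 + (-3 + (6*5)*5))² = (14 + (-3 + 30*5))² = (14 + (-3 + 150))² = (14 + 147)² = 161² = 25921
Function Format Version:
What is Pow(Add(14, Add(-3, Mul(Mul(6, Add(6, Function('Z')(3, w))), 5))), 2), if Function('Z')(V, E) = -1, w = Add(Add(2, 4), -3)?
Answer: 25921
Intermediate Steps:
w = 3 (w = Add(6, -3) = 3)
Pow(Add(14, Add(-3, Mul(Mul(6, Add(6, Function('Z')(3, w))), 5))), 2) = Pow(Add(14, Add(-3, Mul(Mul(6, Add(6, -1)), 5))), 2) = Pow(Add(14, Add(-3, Mul(Mul(6, 5), 5))), 2) = Pow(Add(14, Add(-3, Mul(30, 5))), 2) = Pow(Add(14, Add(-3, 150)), 2) = Pow(Add(14, 147), 2) = Pow(161, 2) = 25921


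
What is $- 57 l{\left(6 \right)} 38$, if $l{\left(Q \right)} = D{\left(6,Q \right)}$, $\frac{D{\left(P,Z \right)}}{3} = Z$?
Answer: $-38988$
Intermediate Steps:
$D{\left(P,Z \right)} = 3 Z$
$l{\left(Q \right)} = 3 Q$
$- 57 l{\left(6 \right)} 38 = - 57 \cdot 3 \cdot 6 \cdot 38 = \left(-57\right) 18 \cdot 38 = \left(-1026\right) 38 = -38988$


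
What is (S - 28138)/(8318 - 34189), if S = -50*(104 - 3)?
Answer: 33188/25871 ≈ 1.2828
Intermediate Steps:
S = -5050 (S = -50*101 = -5050)
(S - 28138)/(8318 - 34189) = (-5050 - 28138)/(8318 - 34189) = -33188/(-25871) = -33188*(-1/25871) = 33188/25871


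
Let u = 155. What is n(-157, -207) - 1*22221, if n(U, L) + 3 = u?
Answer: -22069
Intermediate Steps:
n(U, L) = 152 (n(U, L) = -3 + 155 = 152)
n(-157, -207) - 1*22221 = 152 - 1*22221 = 152 - 22221 = -22069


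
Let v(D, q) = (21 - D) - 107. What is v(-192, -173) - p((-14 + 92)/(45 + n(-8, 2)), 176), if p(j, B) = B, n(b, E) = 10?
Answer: -70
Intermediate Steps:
v(D, q) = -86 - D
v(-192, -173) - p((-14 + 92)/(45 + n(-8, 2)), 176) = (-86 - 1*(-192)) - 1*176 = (-86 + 192) - 176 = 106 - 176 = -70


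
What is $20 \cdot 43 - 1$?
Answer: $859$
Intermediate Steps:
$20 \cdot 43 - 1 = 860 - 1 = 859$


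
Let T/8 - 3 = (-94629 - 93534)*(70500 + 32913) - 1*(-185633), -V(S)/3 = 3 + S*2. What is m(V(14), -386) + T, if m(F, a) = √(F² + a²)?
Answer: -155666517464 + √157645 ≈ -1.5567e+11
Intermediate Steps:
V(S) = -9 - 6*S (V(S) = -3*(3 + S*2) = -3*(3 + 2*S) = -9 - 6*S)
T = -155666517464 (T = 24 + 8*((-94629 - 93534)*(70500 + 32913) - 1*(-185633)) = 24 + 8*(-188163*103413 + 185633) = 24 + 8*(-19458500319 + 185633) = 24 + 8*(-19458314686) = 24 - 155666517488 = -155666517464)
m(V(14), -386) + T = √((-9 - 6*14)² + (-386)²) - 155666517464 = √((-9 - 84)² + 148996) - 155666517464 = √((-93)² + 148996) - 155666517464 = √(8649 + 148996) - 155666517464 = √157645 - 155666517464 = -155666517464 + √157645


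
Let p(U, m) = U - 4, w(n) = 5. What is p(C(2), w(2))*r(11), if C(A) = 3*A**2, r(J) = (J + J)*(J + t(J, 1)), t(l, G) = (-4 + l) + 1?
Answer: 3344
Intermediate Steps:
t(l, G) = -3 + l
r(J) = 2*J*(-3 + 2*J) (r(J) = (J + J)*(J + (-3 + J)) = (2*J)*(-3 + 2*J) = 2*J*(-3 + 2*J))
p(U, m) = -4 + U
p(C(2), w(2))*r(11) = (-4 + 3*2**2)*(2*11*(-3 + 2*11)) = (-4 + 3*4)*(2*11*(-3 + 22)) = (-4 + 12)*(2*11*19) = 8*418 = 3344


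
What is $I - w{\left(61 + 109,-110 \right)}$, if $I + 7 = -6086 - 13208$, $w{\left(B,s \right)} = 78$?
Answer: $-19379$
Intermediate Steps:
$I = -19301$ ($I = -7 - 19294 = -19301$)
$I - w{\left(61 + 109,-110 \right)} = -19301 - 78 = -19379$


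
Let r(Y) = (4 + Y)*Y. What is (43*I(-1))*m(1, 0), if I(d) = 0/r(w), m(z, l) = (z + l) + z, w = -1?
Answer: 0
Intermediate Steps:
r(Y) = Y*(4 + Y)
m(z, l) = l + 2*z (m(z, l) = (l + z) + z = l + 2*z)
I(d) = 0 (I(d) = 0/((-(4 - 1))) = 0/((-1*3)) = 0/(-3) = 0*(-⅓) = 0)
(43*I(-1))*m(1, 0) = (43*0)*(0 + 2*1) = 0*(0 + 2) = 0*2 = 0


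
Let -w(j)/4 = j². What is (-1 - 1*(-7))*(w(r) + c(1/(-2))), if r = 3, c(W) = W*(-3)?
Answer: -207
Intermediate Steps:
c(W) = -3*W
w(j) = -4*j²
(-1 - 1*(-7))*(w(r) + c(1/(-2))) = (-1 - 1*(-7))*(-4*3² - 3/(-2)) = (-1 + 7)*(-4*9 - 3*(-½)) = 6*(-36 + 3/2) = 6*(-69/2) = -207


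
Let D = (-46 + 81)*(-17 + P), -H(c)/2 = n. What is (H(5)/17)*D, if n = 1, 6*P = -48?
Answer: 1750/17 ≈ 102.94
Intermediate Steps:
P = -8 (P = (1/6)*(-48) = -8)
H(c) = -2 (H(c) = -2*1 = -2)
D = -875 (D = (-46 + 81)*(-17 - 8) = 35*(-25) = -875)
(H(5)/17)*D = -2/17*(-875) = 1750/17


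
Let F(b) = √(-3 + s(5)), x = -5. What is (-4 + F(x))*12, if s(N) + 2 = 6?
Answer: -36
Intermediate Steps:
s(N) = 4 (s(N) = -2 + 6 = 4)
F(b) = 1 (F(b) = √(-3 + 4) = √1 = 1)
(-4 + F(x))*12 = (-4 + 1)*12 = -3*12 = -36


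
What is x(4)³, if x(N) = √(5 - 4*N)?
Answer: -11*I*√11 ≈ -36.483*I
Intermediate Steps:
x(4)³ = (√(5 - 4*4))³ = (√(5 - 16))³ = (√(-11))³ = (I*√11)³ = -11*I*√11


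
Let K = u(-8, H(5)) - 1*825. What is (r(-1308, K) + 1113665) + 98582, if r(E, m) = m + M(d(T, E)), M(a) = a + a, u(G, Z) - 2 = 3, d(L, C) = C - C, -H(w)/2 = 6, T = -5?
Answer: 1211427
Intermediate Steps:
H(w) = -12 (H(w) = -2*6 = -12)
d(L, C) = 0
u(G, Z) = 5 (u(G, Z) = 2 + 3 = 5)
M(a) = 2*a
K = -820 (K = 5 - 1*825 = 5 - 825 = -820)
r(E, m) = m (r(E, m) = m + 2*0 = m + 0 = m)
(r(-1308, K) + 1113665) + 98582 = (-820 + 1113665) + 98582 = 1112845 + 98582 = 1211427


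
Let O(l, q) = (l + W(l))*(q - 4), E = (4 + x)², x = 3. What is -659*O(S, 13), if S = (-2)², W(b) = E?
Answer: -314343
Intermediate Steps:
E = 49 (E = (4 + 3)² = 7² = 49)
W(b) = 49
S = 4
O(l, q) = (-4 + q)*(49 + l) (O(l, q) = (l + 49)*(q - 4) = (49 + l)*(-4 + q) = (-4 + q)*(49 + l))
-659*O(S, 13) = -659*(-196 - 4*4 + 49*13 + 4*13) = -659*(-196 - 16 + 637 + 52) = -659*477 = -314343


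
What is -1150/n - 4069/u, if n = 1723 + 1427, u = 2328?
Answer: -103297/48888 ≈ -2.1129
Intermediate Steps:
n = 3150
-1150/n - 4069/u = -1150/3150 - 4069/2328 = -1150*1/3150 - 4069*1/2328 = -23/63 - 4069/2328 = -103297/48888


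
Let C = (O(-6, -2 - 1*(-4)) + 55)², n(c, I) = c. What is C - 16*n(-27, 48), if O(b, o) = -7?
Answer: 2736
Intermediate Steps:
C = 2304 (C = (-7 + 55)² = 48² = 2304)
C - 16*n(-27, 48) = 2304 - 16*(-27) = 2304 - 1*(-432) = 2304 + 432 = 2736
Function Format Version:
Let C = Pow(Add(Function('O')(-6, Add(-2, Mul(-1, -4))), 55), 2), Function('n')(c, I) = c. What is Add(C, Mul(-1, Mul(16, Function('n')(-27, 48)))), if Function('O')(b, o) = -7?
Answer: 2736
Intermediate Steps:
C = 2304 (C = Pow(Add(-7, 55), 2) = Pow(48, 2) = 2304)
Add(C, Mul(-1, Mul(16, Function('n')(-27, 48)))) = Add(2304, Mul(-1, Mul(16, -27))) = Add(2304, Mul(-1, -432)) = Add(2304, 432) = 2736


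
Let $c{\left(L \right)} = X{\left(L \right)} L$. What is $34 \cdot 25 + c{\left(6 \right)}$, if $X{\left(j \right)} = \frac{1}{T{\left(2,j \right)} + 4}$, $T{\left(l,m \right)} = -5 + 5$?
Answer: $\frac{1703}{2} \approx 851.5$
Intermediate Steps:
$T{\left(l,m \right)} = 0$
$X{\left(j \right)} = \frac{1}{4}$ ($X{\left(j \right)} = \frac{1}{0 + 4} = \frac{1}{4}$)
$c{\left(L \right)} = \frac{L}{4}$
$34 \cdot 25 + c{\left(6 \right)} = 34 \cdot 25 + \frac{1}{4} \cdot 6 = 850 + \frac{3}{2} = \frac{1703}{2}$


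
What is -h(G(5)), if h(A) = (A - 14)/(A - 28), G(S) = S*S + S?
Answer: -8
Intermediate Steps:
G(S) = S + S² (G(S) = S² + S = S + S²)
h(A) = (-14 + A)/(-28 + A)
-h(G(5)) = -(-14 + 5*(1 + 5))/(-28 + 5*(1 + 5)) = -(-14 + 5*6)/(-28 + 5*6) = -(-14 + 30)/(-28 + 30) = -16/2 = -1*8 = -8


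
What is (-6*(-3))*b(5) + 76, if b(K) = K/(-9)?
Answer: 66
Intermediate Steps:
b(K) = -K/9 (b(K) = K*(-1/9) = -K/9)
(-6*(-3))*b(5) + 76 = (-6*(-3))*(-1/9*5) + 76 = 18*(-5/9) + 76 = -10 + 76 = 66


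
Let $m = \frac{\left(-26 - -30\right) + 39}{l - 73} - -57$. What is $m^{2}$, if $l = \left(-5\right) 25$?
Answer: $\frac{126405049}{39204} \approx 3224.3$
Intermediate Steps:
$l = -125$
$m = \frac{11243}{198}$ ($m = \frac{\left(-26 - -30\right) + 39}{-125 - 73} - -57 = \frac{\left(-26 + 30\right) + 39}{-198} + 57 = \left(4 + 39\right) \left(- \frac{1}{198}\right) + 57 = 43 \left(- \frac{1}{198}\right) + 57 = - \frac{43}{198} + 57 = \frac{11243}{198} \approx 56.783$)
$m^{2} = \left(\frac{11243}{198}\right)^{2} = \frac{126405049}{39204}$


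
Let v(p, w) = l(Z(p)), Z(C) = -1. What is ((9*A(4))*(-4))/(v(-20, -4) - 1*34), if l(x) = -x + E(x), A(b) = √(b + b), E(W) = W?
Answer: 36*√2/17 ≈ 2.9948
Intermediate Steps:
A(b) = √2*√b (A(b) = √(2*b) = √2*√b)
l(x) = 0 (l(x) = -x + x = 0)
v(p, w) = 0
((9*A(4))*(-4))/(v(-20, -4) - 1*34) = ((9*(√2*√4))*(-4))/(0 - 1*34) = ((9*(√2*2))*(-4))/(0 - 34) = ((9*(2*√2))*(-4))/(-34) = ((18*√2)*(-4))*(-1/34) = -72*√2*(-1/34) = 36*√2/17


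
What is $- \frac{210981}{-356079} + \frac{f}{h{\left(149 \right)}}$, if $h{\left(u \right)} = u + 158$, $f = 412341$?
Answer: $\frac{48963580702}{36438751} \approx 1343.7$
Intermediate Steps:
$h{\left(u \right)} = 158 + u$
$- \frac{210981}{-356079} + \frac{f}{h{\left(149 \right)}} = - \frac{210981}{-356079} + \frac{412341}{158 + 149} = \left(-210981\right) \left(- \frac{1}{356079}\right) + \frac{412341}{307} = \frac{70327}{118693} + 412341 \cdot \frac{1}{307} = \frac{70327}{118693} + \frac{412341}{307} = \frac{48963580702}{36438751}$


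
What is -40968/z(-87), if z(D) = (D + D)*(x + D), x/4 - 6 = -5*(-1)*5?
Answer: 6828/1073 ≈ 6.3635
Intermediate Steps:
x = 124 (x = 24 + 4*(-5*(-1)*5) = 24 + 4*(5*5) = 24 + 4*25 = 24 + 100 = 124)
z(D) = 2*D*(124 + D) (z(D) = (D + D)*(124 + D) = (2*D)*(124 + D) = 2*D*(124 + D))
-40968/z(-87) = -40968*(-1/(174*(124 - 87))) = -40968/(2*(-87)*37) = -40968/(-6438) = -40968*(-1/6438) = 6828/1073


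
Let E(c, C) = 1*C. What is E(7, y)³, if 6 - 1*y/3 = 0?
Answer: 5832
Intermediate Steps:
y = 18 (y = 18 - 3*0 = 18 + 0 = 18)
E(c, C) = C
E(7, y)³ = 18³ = 5832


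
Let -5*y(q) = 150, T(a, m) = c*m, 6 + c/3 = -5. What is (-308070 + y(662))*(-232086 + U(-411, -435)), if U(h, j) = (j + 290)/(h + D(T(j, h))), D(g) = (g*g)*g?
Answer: 14867114322156615817675/207915103678 ≈ 7.1506e+10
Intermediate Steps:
c = -33 (c = -18 + 3*(-5) = -18 - 15 = -33)
T(a, m) = -33*m
D(g) = g**3 (D(g) = g**2*g = g**3)
U(h, j) = (290 + j)/(h - 35937*h**3) (U(h, j) = (j + 290)/(h + (-33*h)**3) = (290 + j)/(h - 35937*h**3))
y(q) = -30 (y(q) = -1/5*150 = -30)
(-308070 + y(662))*(-232086 + U(-411, -435)) = (-308070 - 30)*(-232086 + (290 - 435)/((-411)*(1 - 35937*(-411)**2))) = -308100*(-232086 - 1/411*(-145)/(1 - 35937*168921)) = -308100*(-232086 - 1/411*(-145)/(1 - 6070513977)) = -308100*(-232086 - 1/411*(-145)/(-6070513976)) = -308100*(-232086 - 1/411*(-1/6070513976)*(-145)) = -308100*(-232086 - 145/2494981244136) = -308100*(-579050217026547841/2494981244136) = 14867114322156615817675/207915103678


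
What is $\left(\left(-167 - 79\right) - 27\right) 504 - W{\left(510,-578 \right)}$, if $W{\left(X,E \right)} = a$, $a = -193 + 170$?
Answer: $-137569$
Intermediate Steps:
$a = -23$
$W{\left(X,E \right)} = -23$
$\left(\left(-167 - 79\right) - 27\right) 504 - W{\left(510,-578 \right)} = \left(\left(-167 - 79\right) - 27\right) 504 - -23 = \left(-246 - 27\right) 504 + 23 = \left(-273\right) 504 + 23 = -137592 + 23 = -137569$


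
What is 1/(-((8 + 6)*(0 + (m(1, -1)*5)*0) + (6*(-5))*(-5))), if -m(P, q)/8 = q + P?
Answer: -1/150 ≈ -0.0066667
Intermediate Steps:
m(P, q) = -8*P - 8*q (m(P, q) = -8*(q + P) = -8*(P + q) = -8*P - 8*q)
1/(-((8 + 6)*(0 + (m(1, -1)*5)*0) + (6*(-5))*(-5))) = 1/(-((8 + 6)*(0 + ((-8*1 - 8*(-1))*5)*0) + (6*(-5))*(-5))) = 1/(-(14*(0 + ((-8 + 8)*5)*0) - 30*(-5))) = 1/(-(14*(0 + (0*5)*0) + 150)) = 1/(-(14*(0 + 0*0) + 150)) = 1/(-(14*(0 + 0) + 150)) = 1/(-(14*0 + 150)) = 1/(-(0 + 150)) = 1/(-1*150) = 1/(-150) = -1/150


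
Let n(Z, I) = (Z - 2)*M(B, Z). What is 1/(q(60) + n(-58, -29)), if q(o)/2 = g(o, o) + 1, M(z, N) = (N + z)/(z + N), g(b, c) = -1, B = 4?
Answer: -1/60 ≈ -0.016667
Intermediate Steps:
M(z, N) = 1 (M(z, N) = (N + z)/(N + z) = 1)
n(Z, I) = -2 + Z (n(Z, I) = (Z - 2)*1 = (-2 + Z)*1 = -2 + Z)
q(o) = 0 (q(o) = 2*(-1 + 1) = 2*0 = 0)
1/(q(60) + n(-58, -29)) = 1/(0 + (-2 - 58)) = 1/(0 - 60) = 1/(-60) = -1/60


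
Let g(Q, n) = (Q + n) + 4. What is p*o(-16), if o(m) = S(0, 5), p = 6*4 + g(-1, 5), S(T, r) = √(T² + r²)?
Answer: 160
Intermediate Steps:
g(Q, n) = 4 + Q + n
p = 32 (p = 6*4 + (4 - 1 + 5) = 24 + 8 = 32)
o(m) = 5 (o(m) = √(0² + 5²) = √(0 + 25) = √25 = 5)
p*o(-16) = 32*5 = 160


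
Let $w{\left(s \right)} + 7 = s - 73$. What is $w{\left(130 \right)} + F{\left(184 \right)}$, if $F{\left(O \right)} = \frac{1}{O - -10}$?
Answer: $\frac{9701}{194} \approx 50.005$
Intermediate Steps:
$F{\left(O \right)} = \frac{1}{10 + O}$ ($F{\left(O \right)} = \frac{1}{O + \left(-48 + 58\right)} = \frac{1}{O + 10} = \frac{1}{10 + O}$)
$w{\left(s \right)} = -80 + s$ ($w{\left(s \right)} = -7 + \left(s - 73\right) = -7 + \left(-73 + s\right) = -80 + s$)
$w{\left(130 \right)} + F{\left(184 \right)} = \left(-80 + 130\right) + \frac{1}{10 + 184} = 50 + \frac{1}{194} = \frac{9701}{194}$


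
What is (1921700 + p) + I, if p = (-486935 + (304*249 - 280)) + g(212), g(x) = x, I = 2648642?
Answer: 4159035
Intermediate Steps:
p = -411307 (p = (-486935 + (304*249 - 280)) + 212 = (-486935 + (75696 - 280)) + 212 = (-486935 + 75416) + 212 = -411519 + 212 = -411307)
(1921700 + p) + I = (1921700 - 411307) + 2648642 = 1510393 + 2648642 = 4159035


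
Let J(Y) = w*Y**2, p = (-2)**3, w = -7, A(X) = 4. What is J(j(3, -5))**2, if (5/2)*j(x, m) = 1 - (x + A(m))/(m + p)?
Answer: 200704/28561 ≈ 7.0272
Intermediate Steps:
p = -8
j(x, m) = 2/5 - 2*(4 + x)/(5*(-8 + m)) (j(x, m) = 2*(1 - (x + 4)/(m - 8))/5 = 2*(1 - (4 + x)/(-8 + m))/5 = 2/5 - 2*(4 + x)/(5*(-8 + m)))
J(Y) = -7*Y**2
J(j(3, -5))**2 = (-7*4*(-12 - 5 - 1*3)**2/(25*(-8 - 5)**2))**2 = (-7*4*(-12 - 5 - 3)**2/4225)**2 = (-7*((2/5)*(-1/13)*(-20))**2)**2 = (-7*(8/13)**2)**2 = (-7*64/169)**2 = (-448/169)**2 = 200704/28561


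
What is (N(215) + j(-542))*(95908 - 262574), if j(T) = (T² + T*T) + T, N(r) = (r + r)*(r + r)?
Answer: -128647152076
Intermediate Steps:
N(r) = 4*r² (N(r) = (2*r)*(2*r) = 4*r²)
j(T) = T + 2*T² (j(T) = (T² + T²) + T = 2*T² + T = T + 2*T²)
(N(215) + j(-542))*(95908 - 262574) = (4*215² - 542*(1 + 2*(-542)))*(95908 - 262574) = (4*46225 - 542*(1 - 1084))*(-166666) = (184900 - 542*(-1083))*(-166666) = (184900 + 586986)*(-166666) = 771886*(-166666) = -128647152076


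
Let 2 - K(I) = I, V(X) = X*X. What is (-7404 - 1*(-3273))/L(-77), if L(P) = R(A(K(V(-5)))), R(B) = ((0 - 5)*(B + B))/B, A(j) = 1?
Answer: 4131/10 ≈ 413.10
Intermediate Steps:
V(X) = X**2
K(I) = 2 - I
R(B) = -10 (R(B) = (-10*B)/B = -10)
L(P) = -10
(-7404 - 1*(-3273))/L(-77) = (-7404 - 1*(-3273))/(-10) = (-7404 + 3273)*(-1/10) = -4131*(-1/10) = 4131/10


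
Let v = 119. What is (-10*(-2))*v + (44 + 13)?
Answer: 2437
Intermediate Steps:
(-10*(-2))*v + (44 + 13) = -10*(-2)*119 + (44 + 13) = 20*119 + 57 = 2380 + 57 = 2437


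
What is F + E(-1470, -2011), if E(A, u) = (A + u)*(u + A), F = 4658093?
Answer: 16775454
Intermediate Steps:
E(A, u) = (A + u)**2 (E(A, u) = (A + u)*(A + u) = (A + u)**2)
F + E(-1470, -2011) = 4658093 + (-1470 - 2011)**2 = 4658093 + (-3481)**2 = 4658093 + 12117361 = 16775454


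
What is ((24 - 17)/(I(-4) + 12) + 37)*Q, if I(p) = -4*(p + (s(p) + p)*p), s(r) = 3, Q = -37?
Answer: -16687/12 ≈ -1390.6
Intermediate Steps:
I(p) = -4*p - 4*p*(3 + p) (I(p) = -4*(p + (3 + p)*p) = -4*(p + p*(3 + p)) = -4*p - 4*p*(3 + p))
((24 - 17)/(I(-4) + 12) + 37)*Q = ((24 - 17)/(-4*(-4)*(4 - 4) + 12) + 37)*(-37) = (7/(-4*(-4)*0 + 12) + 37)*(-37) = (7/(0 + 12) + 37)*(-37) = (7/12 + 37)*(-37) = (451/12)*(-37) = -16687/12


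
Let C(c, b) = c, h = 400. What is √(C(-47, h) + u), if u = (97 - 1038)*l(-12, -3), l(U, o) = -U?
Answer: I*√11339 ≈ 106.48*I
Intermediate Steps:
u = -11292 (u = (97 - 1038)*(-1*(-12)) = -941*12 = -11292)
√(C(-47, h) + u) = √(-47 - 11292) = √(-11339) = I*√11339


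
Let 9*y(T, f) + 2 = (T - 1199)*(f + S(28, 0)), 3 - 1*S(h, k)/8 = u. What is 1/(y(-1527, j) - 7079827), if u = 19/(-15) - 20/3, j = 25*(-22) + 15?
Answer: -135/937477037 ≈ -1.4400e-7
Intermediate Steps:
j = -535 (j = -550 + 15 = -535)
u = -119/15 (u = 19*(-1/15) - 20*1/3 = -19/15 - 20/3 = -119/15 ≈ -7.9333)
S(h, k) = 1312/15 (S(h, k) = 24 - 8*(-119/15) = 24 + 952/15 = 1312/15)
y(T, f) = -2/9 + (-1199 + T)*(1312/15 + f)/9 (y(T, f) = -2/9 + ((T - 1199)*(f + 1312/15))/9 = -2/9 + ((-1199 + T)*(1312/15 + f))/9 = -2/9 + (-1199 + T)*(1312/15 + f)/9)
1/(y(-1527, j) - 7079827) = 1/((-1573118/135 - 1199/9*(-535) + (1312/135)*(-1527) + (1/9)*(-1527)*(-535)) - 7079827) = 1/((-1573118/135 + 641465/9 - 667808/45 + 272315/3) - 7079827) = 1/(18299608/135 - 7079827) = 1/(-937477037/135) = -135/937477037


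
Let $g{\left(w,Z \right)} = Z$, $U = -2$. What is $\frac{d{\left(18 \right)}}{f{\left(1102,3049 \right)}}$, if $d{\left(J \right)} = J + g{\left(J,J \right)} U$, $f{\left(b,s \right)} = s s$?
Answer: $- \frac{18}{9296401} \approx -1.9362 \cdot 10^{-6}$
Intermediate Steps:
$f{\left(b,s \right)} = s^{2}$
$d{\left(J \right)} = - J$ ($d{\left(J \right)} = J + J \left(-2\right) = J - 2 J = - J$)
$\frac{d{\left(18 \right)}}{f{\left(1102,3049 \right)}} = \frac{\left(-1\right) 18}{3049^{2}} = - \frac{18}{9296401}$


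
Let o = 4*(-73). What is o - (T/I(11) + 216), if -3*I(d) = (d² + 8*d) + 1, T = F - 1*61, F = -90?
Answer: -35711/70 ≈ -510.16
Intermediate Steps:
T = -151 (T = -90 - 1*61 = -90 - 61 = -151)
I(d) = -⅓ - 8*d/3 - d²/3 (I(d) = -((d² + 8*d) + 1)/3 = -(1 + d² + 8*d)/3 = -⅓ - 8*d/3 - d²/3)
o = -292
o - (T/I(11) + 216) = -292 - (-151/(-⅓ - 8/3*11 - ⅓*11²) + 216) = -292 - (-151/(-⅓ - 88/3 - ⅓*121) + 216) = -292 - (-151/(-⅓ - 88/3 - 121/3) + 216) = -292 - (-151/(-70) + 216) = -292 - (-151*(-1/70) + 216) = -292 - (151/70 + 216) = -292 - 1*15271/70 = -292 - 15271/70 = -35711/70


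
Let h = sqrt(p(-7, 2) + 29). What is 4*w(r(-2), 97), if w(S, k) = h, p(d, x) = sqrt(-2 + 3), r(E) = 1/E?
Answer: 4*sqrt(30) ≈ 21.909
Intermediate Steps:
r(E) = 1/E
p(d, x) = 1 (p(d, x) = sqrt(1) = 1)
h = sqrt(30) (h = sqrt(1 + 29) = sqrt(30) ≈ 5.4772)
w(S, k) = sqrt(30)
4*w(r(-2), 97) = 4*sqrt(30)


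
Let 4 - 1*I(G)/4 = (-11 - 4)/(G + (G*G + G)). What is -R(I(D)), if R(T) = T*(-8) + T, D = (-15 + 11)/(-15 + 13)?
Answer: 329/2 ≈ 164.50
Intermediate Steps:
D = 2 (D = -4/(-2) = -4*(-1/2) = 2)
I(G) = 16 + 60/(G**2 + 2*G) (I(G) = 16 - 4*(-11 - 4)/(G + (G*G + G)) = 16 - (-60)/(G + (G**2 + G)) = 16 - (-60)/(G + (G + G**2)) = 16 - (-60)/(G**2 + 2*G) = 16 + 60/(G**2 + 2*G))
R(T) = -7*T (R(T) = -8*T + T = -7*T)
-R(I(D)) = -(-7)*4*(15 + 4*2**2 + 8*2)/(2*(2 + 2)) = -(-7)*4*(1/2)*(15 + 4*4 + 16)/4 = -(-7)*4*(1/2)*(1/4)*(15 + 16 + 16) = -(-7)*4*(1/2)*(1/4)*47 = -(-7)*47/2 = -1*(-329/2) = 329/2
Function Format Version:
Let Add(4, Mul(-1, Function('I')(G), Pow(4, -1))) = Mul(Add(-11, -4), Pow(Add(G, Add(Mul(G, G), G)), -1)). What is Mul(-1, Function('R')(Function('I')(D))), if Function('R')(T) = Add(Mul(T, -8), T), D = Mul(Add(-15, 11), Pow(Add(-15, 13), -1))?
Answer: Rational(329, 2) ≈ 164.50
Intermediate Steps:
D = 2 (D = Mul(-4, Pow(-2, -1)) = Mul(-4, Rational(-1, 2)) = 2)
Function('I')(G) = Add(16, Mul(60, Pow(Add(Pow(G, 2), Mul(2, G)), -1))) (Function('I')(G) = Add(16, Mul(-4, Mul(Add(-11, -4), Pow(Add(G, Add(Mul(G, G), G)), -1)))) = Add(16, Mul(-4, Mul(-15, Pow(Add(G, Add(Pow(G, 2), G)), -1)))) = Add(16, Mul(-4, Mul(-15, Pow(Add(G, Add(G, Pow(G, 2))), -1)))) = Add(16, Mul(-4, Mul(-15, Pow(Add(Pow(G, 2), Mul(2, G)), -1)))) = Add(16, Mul(60, Pow(Add(Pow(G, 2), Mul(2, G)), -1))))
Function('R')(T) = Mul(-7, T) (Function('R')(T) = Add(Mul(-8, T), T) = Mul(-7, T))
Mul(-1, Function('R')(Function('I')(D))) = Mul(-1, Mul(-7, Mul(4, Pow(2, -1), Pow(Add(2, 2), -1), Add(15, Mul(4, Pow(2, 2)), Mul(8, 2))))) = Mul(-1, Mul(-7, Mul(4, Rational(1, 2), Pow(4, -1), Add(15, Mul(4, 4), 16)))) = Mul(-1, Mul(-7, Mul(4, Rational(1, 2), Rational(1, 4), Add(15, 16, 16)))) = Mul(-1, Mul(-7, Mul(4, Rational(1, 2), Rational(1, 4), 47))) = Mul(-1, Mul(-7, Rational(47, 2))) = Mul(-1, Rational(-329, 2)) = Rational(329, 2)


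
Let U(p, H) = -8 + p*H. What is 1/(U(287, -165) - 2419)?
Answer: -1/49782 ≈ -2.0088e-5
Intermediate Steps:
U(p, H) = -8 + H*p
1/(U(287, -165) - 2419) = 1/((-8 - 165*287) - 2419) = 1/((-8 - 47355) - 2419) = 1/(-47363 - 2419) = 1/(-49782) = -1/49782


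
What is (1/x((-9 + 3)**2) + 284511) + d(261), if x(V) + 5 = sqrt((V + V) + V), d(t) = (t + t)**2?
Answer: 46230590/83 + 6*sqrt(3)/83 ≈ 5.5700e+5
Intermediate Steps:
d(t) = 4*t**2 (d(t) = (2*t)**2 = 4*t**2)
x(V) = -5 + sqrt(3)*sqrt(V) (x(V) = -5 + sqrt((V + V) + V) = -5 + sqrt(2*V + V) = -5 + sqrt(3*V) = -5 + sqrt(3)*sqrt(V))
(1/x((-9 + 3)**2) + 284511) + d(261) = (1/(-5 + sqrt(3)*sqrt((-9 + 3)**2)) + 284511) + 4*261**2 = (1/(-5 + sqrt(3)*sqrt((-6)**2)) + 284511) + 4*68121 = (1/(-5 + sqrt(3)*sqrt(36)) + 284511) + 272484 = (1/(-5 + sqrt(3)*6) + 284511) + 272484 = (1/(-5 + 6*sqrt(3)) + 284511) + 272484 = (284511 + 1/(-5 + 6*sqrt(3))) + 272484 = 556995 + 1/(-5 + 6*sqrt(3))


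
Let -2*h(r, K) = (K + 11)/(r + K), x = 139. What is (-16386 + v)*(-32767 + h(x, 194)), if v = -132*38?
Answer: 25947579103/37 ≈ 7.0129e+8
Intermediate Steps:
h(r, K) = -(11 + K)/(2*(K + r)) (h(r, K) = -(K + 11)/(2*(r + K)) = -(11 + K)/(2*(K + r)))
v = -5016
(-16386 + v)*(-32767 + h(x, 194)) = (-16386 - 5016)*(-32767 + (-11 - 1*194)/(2*(194 + 139))) = -21402*(-32767 + (½)*(-11 - 194)/333) = -21402*(-32767 + (½)*(1/333)*(-205)) = -21402*(-32767 - 205/666) = -21402*(-21823027/666) = 25947579103/37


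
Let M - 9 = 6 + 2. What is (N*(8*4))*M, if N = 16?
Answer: 8704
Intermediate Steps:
M = 17 (M = 9 + (6 + 2) = 9 + 8 = 17)
(N*(8*4))*M = (16*(8*4))*17 = (16*32)*17 = 512*17 = 8704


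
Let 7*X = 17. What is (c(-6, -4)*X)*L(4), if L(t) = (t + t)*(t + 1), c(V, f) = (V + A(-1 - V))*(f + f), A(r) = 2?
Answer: 21760/7 ≈ 3108.6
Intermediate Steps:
X = 17/7 (X = (⅐)*17 = 17/7 ≈ 2.4286)
c(V, f) = 2*f*(2 + V) (c(V, f) = (V + 2)*(f + f) = (2 + V)*(2*f) = 2*f*(2 + V))
L(t) = 2*t*(1 + t) (L(t) = (2*t)*(1 + t) = 2*t*(1 + t))
(c(-6, -4)*X)*L(4) = ((2*(-4)*(2 - 6))*(17/7))*(2*4*(1 + 4)) = ((2*(-4)*(-4))*(17/7))*(2*4*5) = (32*(17/7))*40 = (544/7)*40 = 21760/7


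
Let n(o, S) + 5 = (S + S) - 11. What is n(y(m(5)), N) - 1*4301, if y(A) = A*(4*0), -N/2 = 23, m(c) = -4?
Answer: -4409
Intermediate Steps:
N = -46 (N = -2*23 = -46)
y(A) = 0 (y(A) = A*0 = 0)
n(o, S) = -16 + 2*S (n(o, S) = -5 + ((S + S) - 11) = -5 + (2*S - 11) = -5 + (-11 + 2*S) = -16 + 2*S)
n(y(m(5)), N) - 1*4301 = (-16 + 2*(-46)) - 1*4301 = (-16 - 92) - 4301 = -108 - 4301 = -4409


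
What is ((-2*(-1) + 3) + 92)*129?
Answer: 12513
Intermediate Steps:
((-2*(-1) + 3) + 92)*129 = ((2 + 3) + 92)*129 = (5 + 92)*129 = 97*129 = 12513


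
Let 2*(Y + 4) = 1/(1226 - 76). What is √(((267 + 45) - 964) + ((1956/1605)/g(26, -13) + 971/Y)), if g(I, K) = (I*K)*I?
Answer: I*√618980252403014015865/831727585 ≈ 29.913*I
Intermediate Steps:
Y = -9199/2300 (Y = -4 + 1/(2*(1226 - 76)) = -4 + (½)/1150 = -4 + (½)*(1/1150) = -4 + 1/2300 = -9199/2300 ≈ -3.9996)
g(I, K) = K*I²
√(((267 + 45) - 964) + ((1956/1605)/g(26, -13) + 971/Y)) = √(((267 + 45) - 964) + ((1956/1605)/((-13*26²)) + 971/(-9199/2300))) = √((312 - 964) + ((1956*(1/1605))/((-13*676)) + 971*(-2300/9199))) = √(-652 + ((652/535)/(-8788) - 2233300/9199)) = √(-652 + ((652/535)*(-1/8788) - 2233300/9199)) = √(-652 + (-163/1175395 - 2233300/9199)) = √(-652 - 2625011152937/10812458605) = √(-9674734163397/10812458605) = I*√618980252403014015865/831727585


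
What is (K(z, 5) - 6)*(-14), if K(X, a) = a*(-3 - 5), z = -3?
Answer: 644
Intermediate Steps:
K(X, a) = -8*a (K(X, a) = a*(-8) = -8*a)
(K(z, 5) - 6)*(-14) = (-8*5 - 6)*(-14) = (-40 - 6)*(-14) = -46*(-14) = 644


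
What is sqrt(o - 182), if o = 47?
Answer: 3*I*sqrt(15) ≈ 11.619*I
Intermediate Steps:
sqrt(o - 182) = sqrt(47 - 182) = sqrt(-135) = 3*I*sqrt(15)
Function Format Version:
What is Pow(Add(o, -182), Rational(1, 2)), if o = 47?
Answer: Mul(3, I, Pow(15, Rational(1, 2))) ≈ Mul(11.619, I)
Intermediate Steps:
Pow(Add(o, -182), Rational(1, 2)) = Pow(Add(47, -182), Rational(1, 2)) = Pow(-135, Rational(1, 2)) = Mul(3, I, Pow(15, Rational(1, 2)))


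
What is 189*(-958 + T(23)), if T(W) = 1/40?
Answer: -7242291/40 ≈ -1.8106e+5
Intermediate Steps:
T(W) = 1/40
189*(-958 + T(23)) = 189*(-958 + 1/40) = 189*(-38319/40) = -7242291/40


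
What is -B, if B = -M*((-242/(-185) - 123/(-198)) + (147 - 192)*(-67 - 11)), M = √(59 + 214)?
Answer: 42880657*√273/12210 ≈ 58027.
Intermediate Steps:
M = √273 ≈ 16.523
B = -42880657*√273/12210 (B = -√273*((-242/(-185) - 123/(-198)) + (147 - 192)*(-67 - 11)) = -√273*((-242*(-1/185) - 123*(-1/198)) - 45*(-78)) = -√273*((242/185 + 41/66) + 3510) = -√273*(23557/12210 + 3510) = -√273*42880657/12210 = -42880657*√273/12210 ≈ -58027.)
-B = -(-42880657)*√273/12210 = 42880657*√273/12210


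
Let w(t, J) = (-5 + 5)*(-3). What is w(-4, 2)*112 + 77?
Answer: 77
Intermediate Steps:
w(t, J) = 0 (w(t, J) = 0*(-3) = 0)
w(-4, 2)*112 + 77 = 0*112 + 77 = 0 + 77 = 77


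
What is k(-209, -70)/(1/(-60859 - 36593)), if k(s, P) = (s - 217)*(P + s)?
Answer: -11582560008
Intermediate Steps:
k(s, P) = (-217 + s)*(P + s)
k(-209, -70)/(1/(-60859 - 36593)) = ((-209)² - 217*(-70) - 217*(-209) - 70*(-209))/(1/(-60859 - 36593)) = (43681 + 15190 + 45353 + 14630)/(1/(-97452)) = 118854/(-1/97452) = 118854*(-97452) = -11582560008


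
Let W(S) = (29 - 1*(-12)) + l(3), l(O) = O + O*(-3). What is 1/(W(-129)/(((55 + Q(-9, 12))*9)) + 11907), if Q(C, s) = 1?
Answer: 72/857309 ≈ 8.3984e-5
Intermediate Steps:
l(O) = -2*O (l(O) = O - 3*O = -2*O)
W(S) = 35 (W(S) = (29 - 1*(-12)) - 2*3 = (29 + 12) - 6 = 41 - 6 = 35)
1/(W(-129)/(((55 + Q(-9, 12))*9)) + 11907) = 1/(35/(((55 + 1)*9)) + 11907) = 1/(35/((56*9)) + 11907) = 1/(35/504 + 11907) = 1/(35*(1/504) + 11907) = 1/(5/72 + 11907) = 1/(857309/72) = 72/857309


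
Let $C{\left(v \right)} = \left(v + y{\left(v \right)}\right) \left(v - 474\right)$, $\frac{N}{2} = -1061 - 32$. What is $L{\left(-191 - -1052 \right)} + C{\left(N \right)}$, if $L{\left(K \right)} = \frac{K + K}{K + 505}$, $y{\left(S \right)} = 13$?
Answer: $\frac{3947863801}{683} \approx 5.7802 \cdot 10^{6}$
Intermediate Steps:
$L{\left(K \right)} = \frac{2 K}{505 + K}$
$N = -2186$ ($N = 2 \left(-1061 - 32\right) = 2 \left(-1093\right) = -2186$)
$C{\left(v \right)} = \left(-474 + v\right) \left(13 + v\right)$ ($C{\left(v \right)} = \left(v + 13\right) \left(v - 474\right) = \left(13 + v\right) \left(-474 + v\right) = \left(-474 + v\right) \left(13 + v\right)$)
$L{\left(-191 - -1052 \right)} + C{\left(N \right)} = \frac{2 \left(-191 - -1052\right)}{505 - -861} - \left(-1001584 - 4778596\right) = \frac{2 \left(-191 + 1052\right)}{505 + \left(-191 + 1052\right)} + \left(-6162 + 4778596 + 1007746\right) = 2 \cdot 861 \frac{1}{505 + 861} + 5780180 = 2 \cdot 861 \cdot \frac{1}{1366} + 5780180 = \frac{861}{683} + 5780180 = \frac{3947863801}{683}$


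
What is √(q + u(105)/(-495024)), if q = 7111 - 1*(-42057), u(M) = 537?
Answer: √83670536070645/41252 ≈ 221.74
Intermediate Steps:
q = 49168 (q = 7111 + 42057 = 49168)
√(q + u(105)/(-495024)) = √(49168 + 537/(-495024)) = √(49168 + 537*(-1/495024)) = √(49168 - 179/165008) = √(8113113165/165008) = √83670536070645/41252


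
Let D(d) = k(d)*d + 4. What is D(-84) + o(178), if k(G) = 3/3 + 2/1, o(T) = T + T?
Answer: 108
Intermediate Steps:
o(T) = 2*T
k(G) = 3 (k(G) = 3*(1/3) + 2*1 = 1 + 2 = 3)
D(d) = 4 + 3*d (D(d) = 3*d + 4 = 4 + 3*d)
D(-84) + o(178) = (4 + 3*(-84)) + 2*178 = (4 - 252) + 356 = -248 + 356 = 108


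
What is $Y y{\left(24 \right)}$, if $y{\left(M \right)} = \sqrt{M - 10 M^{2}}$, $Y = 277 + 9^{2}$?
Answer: $716 i \sqrt{1434} \approx 27114.0 i$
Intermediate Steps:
$Y = 358$ ($Y = 277 + 81 = 358$)
$Y y{\left(24 \right)} = 358 \sqrt{24 \left(1 - 240\right)} = 358 \sqrt{24 \left(-239\right)} = 358 \sqrt{-5736} = 358 \cdot 2 i \sqrt{1434} = 716 i \sqrt{1434}$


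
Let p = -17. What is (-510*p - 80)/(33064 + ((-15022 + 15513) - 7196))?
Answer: 8590/26359 ≈ 0.32588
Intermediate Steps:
(-510*p - 80)/(33064 + ((-15022 + 15513) - 7196)) = (-510*(-17) - 80)/(33064 + ((-15022 + 15513) - 7196)) = (8670 - 80)/(33064 + (491 - 7196)) = 8590/(33064 - 6705) = 8590/26359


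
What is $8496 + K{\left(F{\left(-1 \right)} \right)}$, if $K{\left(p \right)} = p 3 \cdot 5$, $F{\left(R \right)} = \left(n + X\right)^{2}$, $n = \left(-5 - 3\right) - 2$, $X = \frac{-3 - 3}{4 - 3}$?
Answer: $12336$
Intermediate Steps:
$X = -6$ ($X = - \frac{6}{1} = \left(-6\right) 1 = -6$)
$n = -10$ ($n = -8 - 2 = -10$)
$F{\left(R \right)} = 256$ ($F{\left(R \right)} = \left(-10 - 6\right)^{2} = \left(-16\right)^{2} = 256$)
$K{\left(p \right)} = 15 p$ ($K{\left(p \right)} = 3 p 5 = 15 p$)
$8496 + K{\left(F{\left(-1 \right)} \right)} = 8496 + 15 \cdot 256 = 8496 + 3840 = 12336$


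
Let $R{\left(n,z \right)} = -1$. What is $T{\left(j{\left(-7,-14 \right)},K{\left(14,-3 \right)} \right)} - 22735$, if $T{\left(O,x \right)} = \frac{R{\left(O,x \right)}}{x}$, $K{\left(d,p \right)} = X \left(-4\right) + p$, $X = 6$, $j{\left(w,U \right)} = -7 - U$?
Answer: $- \frac{613844}{27} \approx -22735.0$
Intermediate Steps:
$K{\left(d,p \right)} = -24 + p$ ($K{\left(d,p \right)} = 6 \left(-4\right) + p = -24 + p$)
$T{\left(O,x \right)} = - \frac{1}{x}$
$T{\left(j{\left(-7,-14 \right)},K{\left(14,-3 \right)} \right)} - 22735 = - \frac{1}{-24 - 3} - 22735 = - \frac{1}{-27} - 22735 = \left(-1\right) \left(- \frac{1}{27}\right) - 22735 = \frac{1}{27} - 22735 = - \frac{613844}{27}$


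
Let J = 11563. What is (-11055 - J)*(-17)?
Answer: 384506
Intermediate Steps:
(-11055 - J)*(-17) = (-11055 - 1*11563)*(-17) = (-11055 - 11563)*(-17) = -22618*(-17) = 384506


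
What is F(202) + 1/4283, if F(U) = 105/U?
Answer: 449917/865166 ≈ 0.52004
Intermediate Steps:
F(202) + 1/4283 = 105/202 + 1/4283 = 449917/865166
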